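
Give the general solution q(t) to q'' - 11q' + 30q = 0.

Characteristic equation r² - 11r + 30 = 0 factors as (r - 5)(r - 6) = 0, so r = 5, 6.
Hence q_h = C1*exp(5*t) + C2*exp(6*t).

q = C1*exp(5*t) + C2*exp(6*t)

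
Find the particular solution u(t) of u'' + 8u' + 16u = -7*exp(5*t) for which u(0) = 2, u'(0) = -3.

u = -7*exp(5*t)/81 + 169*exp(-4*t)/81 + 52*t*exp(-4*t)/9

Characteristic equation r² + 8r + 16 = 0 has discriminant (8)² - 4·(16) = 0, so r = -4 is a repeated root.
Hence u_h = (C1 + C2*t)*exp(-4*t).
Try u_p = A*exp(5*t). Substituting into the equation and dividing by exp(5*t) gives A = -7/81, so u_p = -7*exp(5*t)/81.
General solution: u = -7*exp(5*t)/81 + C1*exp(-4*t) + C2*t*exp(-4*t).
Apply the initial conditions: u(0) = -7/81 + C1 = 2 and u'(0) = -35/81 + C2 - 4*C1 = -3. Solving gives C1 = 169/81, C2 = 52/9.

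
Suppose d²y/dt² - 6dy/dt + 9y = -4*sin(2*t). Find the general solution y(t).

Characteristic equation r² - 6r + 9 = 0 has discriminant (-6)² - 4·(9) = 0, so r = 3 is a repeated root.
Hence y_h = (C1 + C2*t)*exp(3*t).
Try y_p = A*cos(2*t) + B*sin(2*t). Substituting and equating the coefficients of cos(2t) and sin(2t) gives A = -48/169, B = -20/169, so y_p = -48*cos(2*t)/169 - 20*sin(2*t)/169.

y = -48*cos(2*t)/169 - 20*sin(2*t)/169 + C1*exp(3*t) + C2*t*exp(3*t)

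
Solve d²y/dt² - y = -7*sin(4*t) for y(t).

Characteristic equation r² - 1 = 0 factors as (r + 1)(r - 1) = 0, so r = -1, 1.
Hence y_h = C1*exp(-t) + C2*exp(t).
Try y_p = A*cos(4*t) + B*sin(4*t). Substituting and equating the coefficients of cos(4t) and sin(4t) gives A = 0, B = 7/17, so y_p = 7*sin(4*t)/17.

y = 7*sin(4*t)/17 + C1*exp(-t) + C2*exp(t)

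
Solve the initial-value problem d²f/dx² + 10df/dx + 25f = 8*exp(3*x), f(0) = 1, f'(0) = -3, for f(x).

Characteristic equation r² + 10r + 25 = 0 has discriminant (10)² - 4·(25) = 0, so r = -5 is a repeated root.
Hence f_h = (C1 + C2*x)*exp(-5*x).
Try f_p = A*exp(3*x). Substituting into the equation and dividing by exp(3*x) gives A = 1/8, so f_p = exp(3*x)/8.
General solution: f = exp(3*x)/8 + C1*exp(-5*x) + C2*x*exp(-5*x).
Apply the initial conditions: f(0) = 1/8 + C1 = 1 and f'(0) = 3/8 + C2 - 5*C1 = -3. Solving gives C1 = 7/8, C2 = 1.

f = exp(3*x)/8 + 7*exp(-5*x)/8 + x*exp(-5*x)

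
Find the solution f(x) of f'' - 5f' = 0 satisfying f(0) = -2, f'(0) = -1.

f = -9/5 - exp(5*x)/5

Characteristic equation r² - 5r = 0 factors as (r - 5)r = 0, so r = 5, 0.
Hence f_h = C1*exp(5*x) + C2.
Apply the initial conditions: f(0) = C1 + C2 = -2 and f'(0) = 5*C1 = -1. Solving gives C1 = -1/5, C2 = -9/5.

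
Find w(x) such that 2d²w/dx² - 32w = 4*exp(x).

w = -2*exp(x)/15 + C1*exp(4*x) + C2*exp(-4*x)

Divide through by 2: w'' - 16w = 2*exp(x).
Characteristic equation r² - 16 = 0 factors as (r - 4)(r + 4) = 0, so r = 4, -4.
Hence w_h = C1*exp(4*x) + C2*exp(-4*x).
Try w_p = A*exp(x). Substituting into the equation and dividing by exp(x) gives A = -2/15, so w_p = -2*exp(x)/15.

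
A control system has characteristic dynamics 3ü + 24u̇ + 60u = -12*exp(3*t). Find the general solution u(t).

Divide through by 3: u'' + 8u' + 20u = -4*exp(3*t).
Characteristic equation r² + 8r + 20 = 0 has discriminant (8)² - 4·(20) = -16 < 0, so r = -4 ± 2i.
Hence u_h = C1*cos(2*t)*exp(-4*t) + C2*exp(-4*t)*sin(2*t).
Try u_p = A*exp(3*t). Substituting into the equation and dividing by exp(3*t) gives A = -4/53, so u_p = -4*exp(3*t)/53.

u = -4*exp(3*t)/53 + C1*cos(2*t)*exp(-4*t) + C2*exp(-4*t)*sin(2*t)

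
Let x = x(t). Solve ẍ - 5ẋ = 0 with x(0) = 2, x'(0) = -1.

x = 11/5 - exp(5*t)/5

Characteristic equation r² - 5r = 0 factors as (r - 5)r = 0, so r = 5, 0.
Hence x_h = C1*exp(5*t) + C2.
Apply the initial conditions: x(0) = C1 + C2 = 2 and x'(0) = 5*C1 = -1. Solving gives C1 = -1/5, C2 = 11/5.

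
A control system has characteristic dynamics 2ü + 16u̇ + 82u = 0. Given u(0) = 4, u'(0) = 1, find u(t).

Divide through by 2: u'' + 8u' + 41u = 0.
Characteristic equation r² + 8r + 41 = 0 has discriminant (8)² - 4·(41) = -100 < 0, so r = -4 ± 5i.
Hence u_h = C1*cos(5*t)*exp(-4*t) + C2*exp(-4*t)*sin(5*t).
Apply the initial conditions: u(0) = C1 = 4 and u'(0) = -4*C1 + 5*C2 = 1. Solving gives C1 = 4, C2 = 17/5.

u = 4*cos(5*t)*exp(-4*t) + 17*exp(-4*t)*sin(5*t)/5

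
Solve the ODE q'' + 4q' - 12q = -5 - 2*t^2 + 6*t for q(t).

q = 17/54 - 7*t/18 + t**2/6 + C1*exp(-6*t) + C2*exp(2*t)

Characteristic equation r² + 4r - 12 = 0 factors as (r + 6)(r - 2) = 0, so r = -6, 2.
Hence q_h = C1*exp(-6*t) + C2*exp(2*t).
For the particular solution try q_p = A0 + A1*t + A2*t^2. Substituting and matching coefficients of each power of t gives A0 = 17/54, A1 = -7/18, A2 = 1/6, so q_p = 17/54 - 7*t/18 + t^2/6.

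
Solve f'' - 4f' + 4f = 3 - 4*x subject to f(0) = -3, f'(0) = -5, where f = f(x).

Characteristic equation r² - 4r + 4 = 0 has discriminant (-4)² - 4·(4) = 0, so r = 2 is a repeated root.
Hence f_h = (C1 + C2*x)*exp(2*x).
For the particular solution try f_p = A0 + A1*x. Substituting and matching coefficients of each power of x gives A0 = -1/4, A1 = -1, so f_p = -1/4 - x.
General solution: f = -1/4 - x + C1*exp(2*x) + C2*x*exp(2*x).
Apply the initial conditions: f(0) = -1/4 + C1 = -3 and f'(0) = -1 + C2 + 2*C1 = -5. Solving gives C1 = -11/4, C2 = 3/2.

f = -1/4 - x - 11*exp(2*x)/4 + 3*x*exp(2*x)/2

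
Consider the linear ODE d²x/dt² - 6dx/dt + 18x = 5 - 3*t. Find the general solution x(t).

Characteristic equation r² - 6r + 18 = 0 has discriminant (-6)² - 4·(18) = -36 < 0, so r = 3 ± 3i.
Hence x_h = C1*cos(3*t)*exp(3*t) + C2*exp(3*t)*sin(3*t).
For the particular solution try x_p = A0 + A1*t. Substituting and matching coefficients of each power of t gives A0 = 2/9, A1 = -1/6, so x_p = 2/9 - t/6.

x = 2/9 - t/6 + C1*cos(3*t)*exp(3*t) + C2*exp(3*t)*sin(3*t)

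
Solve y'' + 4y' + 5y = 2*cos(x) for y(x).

y = cos(x)/4 + sin(x)/4 + C1*cos(x)*exp(-2*x) + C2*exp(-2*x)*sin(x)

Characteristic equation r² + 4r + 5 = 0 has discriminant (4)² - 4·(5) = -4 < 0, so r = -2 ± i.
Hence y_h = C1*cos(x)*exp(-2*x) + C2*exp(-2*x)*sin(x).
Try y_p = A*cos(x) + B*sin(x). Substituting and equating the coefficients of cos(x) and sin(x) gives A = 1/4, B = 1/4, so y_p = cos(x)/4 + sin(x)/4.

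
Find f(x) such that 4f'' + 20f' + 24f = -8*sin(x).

f = -sin(x)/5 + cos(x)/5 + C1*exp(-2*x) + C2*exp(-3*x)

Divide through by 4: f'' + 5f' + 6f = -2*sin(x).
Characteristic equation r² + 5r + 6 = 0 factors as (r + 2)(r + 3) = 0, so r = -2, -3.
Hence f_h = C1*exp(-2*x) + C2*exp(-3*x).
Try f_p = A*cos(x) + B*sin(x). Substituting and equating the coefficients of cos(x) and sin(x) gives A = 1/5, B = -1/5, so f_p = -sin(x)/5 + cos(x)/5.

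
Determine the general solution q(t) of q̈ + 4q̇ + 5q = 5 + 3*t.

q = 13/25 + 3*t/5 + C1*cos(t)*exp(-2*t) + C2*exp(-2*t)*sin(t)

Characteristic equation r² + 4r + 5 = 0 has discriminant (4)² - 4·(5) = -4 < 0, so r = -2 ± i.
Hence q_h = C1*cos(t)*exp(-2*t) + C2*exp(-2*t)*sin(t).
For the particular solution try q_p = A0 + A1*t. Substituting and matching coefficients of each power of t gives A0 = 13/25, A1 = 3/5, so q_p = 13/25 + 3*t/5.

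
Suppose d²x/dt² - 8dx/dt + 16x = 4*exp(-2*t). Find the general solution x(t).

x = exp(-2*t)/9 + C1*exp(4*t) + C2*t*exp(4*t)

Characteristic equation r² - 8r + 16 = 0 has discriminant (-8)² - 4·(16) = 0, so r = 4 is a repeated root.
Hence x_h = (C1 + C2*t)*exp(4*t).
Try x_p = A*exp(-2*t). Substituting into the equation and dividing by exp(-2*t) gives A = 1/9, so x_p = exp(-2*t)/9.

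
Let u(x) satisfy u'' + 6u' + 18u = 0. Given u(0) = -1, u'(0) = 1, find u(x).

Characteristic equation r² + 6r + 18 = 0 has discriminant (6)² - 4·(18) = -36 < 0, so r = -3 ± 3i.
Hence u_h = C1*cos(3*x)*exp(-3*x) + C2*exp(-3*x)*sin(3*x).
Apply the initial conditions: u(0) = C1 = -1 and u'(0) = -3*C1 + 3*C2 = 1. Solving gives C1 = -1, C2 = -2/3.

u = -cos(3*x)*exp(-3*x) - 2*exp(-3*x)*sin(3*x)/3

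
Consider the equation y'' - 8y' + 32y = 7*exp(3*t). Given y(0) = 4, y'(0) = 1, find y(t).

Characteristic equation r² - 8r + 32 = 0 has discriminant (-8)² - 4·(32) = -64 < 0, so r = 4 ± 4i.
Hence y_h = C1*cos(4*t)*exp(4*t) + C2*exp(4*t)*sin(4*t).
Try y_p = A*exp(3*t). Substituting into the equation and dividing by exp(3*t) gives A = 7/17, so y_p = 7*exp(3*t)/17.
General solution: y = 7*exp(3*t)/17 + C1*cos(4*t)*exp(4*t) + C2*exp(4*t)*sin(4*t).
Apply the initial conditions: y(0) = 7/17 + C1 = 4 and y'(0) = 21/17 + 4*C1 + 4*C2 = 1. Solving gives C1 = 61/17, C2 = -62/17.

y = 7*exp(3*t)/17 - 62*exp(4*t)*sin(4*t)/17 + 61*cos(4*t)*exp(4*t)/17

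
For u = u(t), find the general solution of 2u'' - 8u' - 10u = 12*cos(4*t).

Divide through by 2: u'' - 4u' - 5u = 6*cos(4*t).
Characteristic equation r² - 4r - 5 = 0 factors as (r + 1)(r - 5) = 0, so r = -1, 5.
Hence u_h = C1*exp(-t) + C2*exp(5*t).
Try u_p = A*cos(4*t) + B*sin(4*t). Substituting and equating the coefficients of cos(4t) and sin(4t) gives A = -126/697, B = -96/697, so u_p = -126*cos(4*t)/697 - 96*sin(4*t)/697.

u = -126*cos(4*t)/697 - 96*sin(4*t)/697 + C1*exp(-t) + C2*exp(5*t)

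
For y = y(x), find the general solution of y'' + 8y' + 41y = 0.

y = C1*cos(5*x)*exp(-4*x) + C2*exp(-4*x)*sin(5*x)

Characteristic equation r² + 8r + 41 = 0 has discriminant (8)² - 4·(41) = -100 < 0, so r = -4 ± 5i.
Hence y_h = C1*cos(5*x)*exp(-4*x) + C2*exp(-4*x)*sin(5*x).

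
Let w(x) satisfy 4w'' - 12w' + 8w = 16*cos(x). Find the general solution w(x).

Divide through by 4: w'' - 3w' + 2w = 4*cos(x).
Characteristic equation r² - 3r + 2 = 0 factors as (r - 1)(r - 2) = 0, so r = 1, 2.
Hence w_h = C1*exp(x) + C2*exp(2*x).
Try w_p = A*cos(x) + B*sin(x). Substituting and equating the coefficients of cos(x) and sin(x) gives A = 2/5, B = -6/5, so w_p = -6*sin(x)/5 + 2*cos(x)/5.

w = -6*sin(x)/5 + 2*cos(x)/5 + C1*exp(x) + C2*exp(2*x)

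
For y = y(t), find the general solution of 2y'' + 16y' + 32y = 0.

Divide through by 2: y'' + 8y' + 16y = 0.
Characteristic equation r² + 8r + 16 = 0 has discriminant (8)² - 4·(16) = 0, so r = -4 is a repeated root.
Hence y_h = (C1 + C2*t)*exp(-4*t).

y = C1*exp(-4*t) + C2*t*exp(-4*t)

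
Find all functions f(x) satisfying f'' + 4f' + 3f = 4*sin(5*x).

f = -22*sin(5*x)/221 - 20*cos(5*x)/221 + C1*exp(-x) + C2*exp(-3*x)

Characteristic equation r² + 4r + 3 = 0 factors as (r + 1)(r + 3) = 0, so r = -1, -3.
Hence f_h = C1*exp(-x) + C2*exp(-3*x).
Try f_p = A*cos(5*x) + B*sin(5*x). Substituting and equating the coefficients of cos(5x) and sin(5x) gives A = -20/221, B = -22/221, so f_p = -22*sin(5*x)/221 - 20*cos(5*x)/221.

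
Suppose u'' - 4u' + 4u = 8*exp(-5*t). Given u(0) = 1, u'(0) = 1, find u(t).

u = 8*exp(-5*t)/49 + 41*exp(2*t)/49 + t*exp(2*t)/7

Characteristic equation r² - 4r + 4 = 0 has discriminant (-4)² - 4·(4) = 0, so r = 2 is a repeated root.
Hence u_h = (C1 + C2*t)*exp(2*t).
Try u_p = A*exp(-5*t). Substituting into the equation and dividing by exp(-5*t) gives A = 8/49, so u_p = 8*exp(-5*t)/49.
General solution: u = 8*exp(-5*t)/49 + C1*exp(2*t) + C2*t*exp(2*t).
Apply the initial conditions: u(0) = 8/49 + C1 = 1 and u'(0) = -40/49 + C2 + 2*C1 = 1. Solving gives C1 = 41/49, C2 = 1/7.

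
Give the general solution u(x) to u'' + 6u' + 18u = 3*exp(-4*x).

Characteristic equation r² + 6r + 18 = 0 has discriminant (6)² - 4·(18) = -36 < 0, so r = -3 ± 3i.
Hence u_h = C1*cos(3*x)*exp(-3*x) + C2*exp(-3*x)*sin(3*x).
Try u_p = A*exp(-4*x). Substituting into the equation and dividing by exp(-4*x) gives A = 3/10, so u_p = 3*exp(-4*x)/10.

u = 3*exp(-4*x)/10 + C1*cos(3*x)*exp(-3*x) + C2*exp(-3*x)*sin(3*x)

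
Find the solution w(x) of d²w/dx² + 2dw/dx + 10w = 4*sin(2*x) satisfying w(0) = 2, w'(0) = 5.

w = -4*cos(2*x)/13 + 6*sin(2*x)/13 + 30*cos(3*x)*exp(-x)/13 + 83*exp(-x)*sin(3*x)/39

Characteristic equation r² + 2r + 10 = 0 has discriminant (2)² - 4·(10) = -36 < 0, so r = -1 ± 3i.
Hence w_h = C1*cos(3*x)*exp(-x) + C2*exp(-x)*sin(3*x).
Try w_p = A*cos(2*x) + B*sin(2*x). Substituting and equating the coefficients of cos(2x) and sin(2x) gives A = -4/13, B = 6/13, so w_p = -4*cos(2*x)/13 + 6*sin(2*x)/13.
General solution: w = -4*cos(2*x)/13 + 6*sin(2*x)/13 + C1*cos(3*x)*exp(-x) + C2*exp(-x)*sin(3*x).
Apply the initial conditions: w(0) = -4/13 + C1 = 2 and w'(0) = 12/13 - C1 + 3*C2 = 5. Solving gives C1 = 30/13, C2 = 83/39.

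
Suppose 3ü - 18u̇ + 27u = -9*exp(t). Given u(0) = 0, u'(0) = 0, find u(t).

Divide through by 3: u'' - 6u' + 9u = -3*exp(t).
Characteristic equation r² - 6r + 9 = 0 has discriminant (-6)² - 4·(9) = 0, so r = 3 is a repeated root.
Hence u_h = (C1 + C2*t)*exp(3*t).
Try u_p = A*exp(t). Substituting into the equation and dividing by exp(t) gives A = -3/4, so u_p = -3*exp(t)/4.
General solution: u = -3*exp(t)/4 + C1*exp(3*t) + C2*t*exp(3*t).
Apply the initial conditions: u(0) = -3/4 + C1 = 0 and u'(0) = -3/4 + C2 + 3*C1 = 0. Solving gives C1 = 3/4, C2 = -3/2.

u = -3*exp(t)/4 + 3*exp(3*t)/4 - 3*t*exp(3*t)/2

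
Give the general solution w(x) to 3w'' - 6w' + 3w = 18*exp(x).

Divide through by 3: w'' - 2w' + w = 6*exp(x).
Characteristic equation r² - 2r + 1 = 0 has discriminant (-2)² - 4·(1) = 0, so r = 1 is a repeated root.
Hence w_h = (C1 + C2*x)*exp(x).
Since exp(x) solves the homogeneous equation (r = 1 is a root of multiplicity 2), multiply the trial by x^2. Try w_p = A*x^2*exp(x). Substituting into the equation and dividing by exp(x) gives A = 3, so w_p = 3*x^2*exp(x).

w = C1*exp(x) + 3*x**2*exp(x) + C2*x*exp(x)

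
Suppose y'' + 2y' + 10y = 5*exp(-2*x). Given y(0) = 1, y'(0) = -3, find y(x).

y = exp(-2*x)/2 + cos(3*x)*exp(-x)/2 - exp(-x)*sin(3*x)/2

Characteristic equation r² + 2r + 10 = 0 has discriminant (2)² - 4·(10) = -36 < 0, so r = -1 ± 3i.
Hence y_h = C1*cos(3*x)*exp(-x) + C2*exp(-x)*sin(3*x).
Try y_p = A*exp(-2*x). Substituting into the equation and dividing by exp(-2*x) gives A = 1/2, so y_p = exp(-2*x)/2.
General solution: y = exp(-2*x)/2 + C1*cos(3*x)*exp(-x) + C2*exp(-x)*sin(3*x).
Apply the initial conditions: y(0) = 1/2 + C1 = 1 and y'(0) = -1 - C1 + 3*C2 = -3. Solving gives C1 = 1/2, C2 = -1/2.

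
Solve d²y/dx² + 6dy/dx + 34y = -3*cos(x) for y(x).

y = -11*cos(x)/125 - 2*sin(x)/125 + C1*cos(5*x)*exp(-3*x) + C2*exp(-3*x)*sin(5*x)

Characteristic equation r² + 6r + 34 = 0 has discriminant (6)² - 4·(34) = -100 < 0, so r = -3 ± 5i.
Hence y_h = C1*cos(5*x)*exp(-3*x) + C2*exp(-3*x)*sin(5*x).
Try y_p = A*cos(x) + B*sin(x). Substituting and equating the coefficients of cos(x) and sin(x) gives A = -11/125, B = -2/125, so y_p = -11*cos(x)/125 - 2*sin(x)/125.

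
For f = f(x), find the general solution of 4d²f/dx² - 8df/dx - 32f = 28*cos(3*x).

f = -119*cos(3*x)/325 - 42*sin(3*x)/325 + C1*exp(-2*x) + C2*exp(4*x)

Divide through by 4: f'' - 2f' - 8f = 7*cos(3*x).
Characteristic equation r² - 2r - 8 = 0 factors as (r + 2)(r - 4) = 0, so r = -2, 4.
Hence f_h = C1*exp(-2*x) + C2*exp(4*x).
Try f_p = A*cos(3*x) + B*sin(3*x). Substituting and equating the coefficients of cos(3x) and sin(3x) gives A = -119/325, B = -42/325, so f_p = -119*cos(3*x)/325 - 42*sin(3*x)/325.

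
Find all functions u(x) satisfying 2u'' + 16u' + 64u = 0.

u = C1*cos(4*x)*exp(-4*x) + C2*exp(-4*x)*sin(4*x)

Divide through by 2: u'' + 8u' + 32u = 0.
Characteristic equation r² + 8r + 32 = 0 has discriminant (8)² - 4·(32) = -64 < 0, so r = -4 ± 4i.
Hence u_h = C1*cos(4*x)*exp(-4*x) + C2*exp(-4*x)*sin(4*x).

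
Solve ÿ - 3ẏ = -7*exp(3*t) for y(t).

y = C2 + C1*exp(3*t) - 7*t*exp(3*t)/3

Characteristic equation r² - 3r = 0 factors as (r - 3)r = 0, so r = 3, 0.
Hence y_h = C1*exp(3*t) + C2.
Since exp(3*t) solves the homogeneous equation (r = 3 is a root of multiplicity 1), multiply the trial by t. Try y_p = A*t*exp(3*t). Substituting into the equation and dividing by exp(3*t) gives A = -7/3, so y_p = -7*t*exp(3*t)/3.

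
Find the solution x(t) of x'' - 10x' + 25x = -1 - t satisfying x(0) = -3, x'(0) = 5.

Characteristic equation r² - 10r + 25 = 0 has discriminant (-10)² - 4·(25) = 0, so r = 5 is a repeated root.
Hence x_h = (C1 + C2*t)*exp(5*t).
For the particular solution try x_p = A0 + A1*t. Substituting and matching coefficients of each power of t gives A0 = -7/125, A1 = -1/25, so x_p = -7/125 - t/25.
General solution: x = -7/125 - t/25 + C1*exp(5*t) + C2*t*exp(5*t).
Apply the initial conditions: x(0) = -7/125 + C1 = -3 and x'(0) = -1/25 + C2 + 5*C1 = 5. Solving gives C1 = -368/125, C2 = 494/25.

x = -7/125 - 368*exp(5*t)/125 - t/25 + 494*t*exp(5*t)/25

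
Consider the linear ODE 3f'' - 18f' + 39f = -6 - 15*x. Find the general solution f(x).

f = -56/169 - 5*x/13 + C1*cos(2*x)*exp(3*x) + C2*exp(3*x)*sin(2*x)

Divide through by 3: f'' - 6f' + 13f = -2 - 5*x.
Characteristic equation r² - 6r + 13 = 0 has discriminant (-6)² - 4·(13) = -16 < 0, so r = 3 ± 2i.
Hence f_h = C1*cos(2*x)*exp(3*x) + C2*exp(3*x)*sin(2*x).
For the particular solution try f_p = A0 + A1*x. Substituting and matching coefficients of each power of x gives A0 = -56/169, A1 = -5/13, so f_p = -56/169 - 5*x/13.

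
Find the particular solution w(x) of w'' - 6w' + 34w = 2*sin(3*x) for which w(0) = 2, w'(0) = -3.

Characteristic equation r² - 6r + 34 = 0 has discriminant (-6)² - 4·(34) = -100 < 0, so r = 3 ± 5i.
Hence w_h = C1*cos(5*x)*exp(3*x) + C2*exp(3*x)*sin(5*x).
Try w_p = A*cos(3*x) + B*sin(3*x). Substituting and equating the coefficients of cos(3x) and sin(3x) gives A = 36/949, B = 50/949, so w_p = 36*cos(3*x)/949 + 50*sin(3*x)/949.
General solution: w = 36*cos(3*x)/949 + 50*sin(3*x)/949 + C1*cos(5*x)*exp(3*x) + C2*exp(3*x)*sin(5*x).
Apply the initial conditions: w(0) = 36/949 + C1 = 2 and w'(0) = 150/949 + 3*C1 + 5*C2 = -3. Solving gives C1 = 1862/949, C2 = -8583/4745.

w = 36*cos(3*x)/949 + 50*sin(3*x)/949 - 8583*exp(3*x)*sin(5*x)/4745 + 1862*cos(5*x)*exp(3*x)/949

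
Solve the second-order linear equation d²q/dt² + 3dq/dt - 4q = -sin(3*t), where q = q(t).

Characteristic equation r² + 3r - 4 = 0 factors as (r + 4)(r - 1) = 0, so r = -4, 1.
Hence q_h = C1*exp(-4*t) + C2*exp(t).
Try q_p = A*cos(3*t) + B*sin(3*t). Substituting and equating the coefficients of cos(3t) and sin(3t) gives A = 9/250, B = 13/250, so q_p = 9*cos(3*t)/250 + 13*sin(3*t)/250.

q = 9*cos(3*t)/250 + 13*sin(3*t)/250 + C1*exp(-4*t) + C2*exp(t)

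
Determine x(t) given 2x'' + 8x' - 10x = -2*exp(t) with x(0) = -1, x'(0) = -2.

Divide through by 2: x'' + 4x' - 5x = -exp(t).
Characteristic equation r² + 4r - 5 = 0 factors as (r + 5)(r - 1) = 0, so r = -5, 1.
Hence x_h = C1*exp(-5*t) + C2*exp(t).
Since exp(t) solves the homogeneous equation (r = 1 is a root of multiplicity 1), multiply the trial by t. Try x_p = A*t*exp(t). Substituting into the equation and dividing by exp(t) gives A = -1/6, so x_p = -t*exp(t)/6.
General solution: x = C1*exp(-5*t) + C2*exp(t) - t*exp(t)/6.
Apply the initial conditions: x(0) = C1 + C2 = -1 and x'(0) = -1/6 + C2 - 5*C1 = -2. Solving gives C1 = 5/36, C2 = -41/36.

x = -41*exp(t)/36 + 5*exp(-5*t)/36 - t*exp(t)/6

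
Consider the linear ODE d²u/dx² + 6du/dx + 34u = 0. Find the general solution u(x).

u = C1*cos(5*x)*exp(-3*x) + C2*exp(-3*x)*sin(5*x)

Characteristic equation r² + 6r + 34 = 0 has discriminant (6)² - 4·(34) = -100 < 0, so r = -3 ± 5i.
Hence u_h = C1*cos(5*x)*exp(-3*x) + C2*exp(-3*x)*sin(5*x).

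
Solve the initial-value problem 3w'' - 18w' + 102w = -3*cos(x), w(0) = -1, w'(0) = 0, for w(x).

w = -11*cos(x)/375 + 2*sin(x)/375 - 364*cos(5*x)*exp(3*x)/375 + 218*exp(3*x)*sin(5*x)/375

Divide through by 3: w'' - 6w' + 34w = -cos(x).
Characteristic equation r² - 6r + 34 = 0 has discriminant (-6)² - 4·(34) = -100 < 0, so r = 3 ± 5i.
Hence w_h = C1*cos(5*x)*exp(3*x) + C2*exp(3*x)*sin(5*x).
Try w_p = A*cos(x) + B*sin(x). Substituting and equating the coefficients of cos(x) and sin(x) gives A = -11/375, B = 2/375, so w_p = -11*cos(x)/375 + 2*sin(x)/375.
General solution: w = -11*cos(x)/375 + 2*sin(x)/375 + C1*cos(5*x)*exp(3*x) + C2*exp(3*x)*sin(5*x).
Apply the initial conditions: w(0) = -11/375 + C1 = -1 and w'(0) = 2/375 + 3*C1 + 5*C2 = 0. Solving gives C1 = -364/375, C2 = 218/375.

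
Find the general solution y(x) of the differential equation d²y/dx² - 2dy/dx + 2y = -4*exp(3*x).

y = -4*exp(3*x)/5 + C1*cos(x)*exp(x) + C2*exp(x)*sin(x)

Characteristic equation r² - 2r + 2 = 0 has discriminant (-2)² - 4·(2) = -4 < 0, so r = 1 ± i.
Hence y_h = C1*cos(x)*exp(x) + C2*exp(x)*sin(x).
Try y_p = A*exp(3*x). Substituting into the equation and dividing by exp(3*x) gives A = -4/5, so y_p = -4*exp(3*x)/5.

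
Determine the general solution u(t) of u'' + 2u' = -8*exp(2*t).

u = C2 - exp(2*t) + C1*exp(-2*t)

Characteristic equation r² + 2r = 0 factors as (r + 2)r = 0, so r = -2, 0.
Hence u_h = C1*exp(-2*t) + C2.
Try u_p = A*exp(2*t). Substituting into the equation and dividing by exp(2*t) gives A = -1, so u_p = -exp(2*t).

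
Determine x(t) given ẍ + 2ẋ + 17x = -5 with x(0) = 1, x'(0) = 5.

Characteristic equation r² + 2r + 17 = 0 has discriminant (2)² - 4·(17) = -64 < 0, so r = -1 ± 4i.
Hence x_h = C1*cos(4*t)*exp(-t) + C2*exp(-t)*sin(4*t).
For the particular solution try x_p = A0. Substituting and matching coefficients of each power of t gives A0 = -5/17, so x_p = -5/17.
General solution: x = -5/17 + C1*cos(4*t)*exp(-t) + C2*exp(-t)*sin(4*t).
Apply the initial conditions: x(0) = -5/17 + C1 = 1 and x'(0) = -C1 + 4*C2 = 5. Solving gives C1 = 22/17, C2 = 107/68.

x = -5/17 + 22*cos(4*t)*exp(-t)/17 + 107*exp(-t)*sin(4*t)/68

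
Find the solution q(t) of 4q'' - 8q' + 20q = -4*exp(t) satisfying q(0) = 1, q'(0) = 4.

Divide through by 4: q'' - 2q' + 5q = -exp(t).
Characteristic equation r² - 2r + 5 = 0 has discriminant (-2)² - 4·(5) = -16 < 0, so r = 1 ± 2i.
Hence q_h = C1*cos(2*t)*exp(t) + C2*exp(t)*sin(2*t).
Try q_p = A*exp(t). Substituting into the equation and dividing by exp(t) gives A = -1/4, so q_p = -exp(t)/4.
General solution: q = -exp(t)/4 + C1*cos(2*t)*exp(t) + C2*exp(t)*sin(2*t).
Apply the initial conditions: q(0) = -1/4 + C1 = 1 and q'(0) = -1/4 + C1 + 2*C2 = 4. Solving gives C1 = 5/4, C2 = 3/2.

q = -exp(t)/4 + 3*exp(t)*sin(2*t)/2 + 5*cos(2*t)*exp(t)/4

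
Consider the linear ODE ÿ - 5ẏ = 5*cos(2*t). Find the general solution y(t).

y = C2 - 25*sin(2*t)/58 - 5*cos(2*t)/29 + C1*exp(5*t)

Characteristic equation r² - 5r = 0 factors as (r - 5)r = 0, so r = 5, 0.
Hence y_h = C1*exp(5*t) + C2.
Try y_p = A*cos(2*t) + B*sin(2*t). Substituting and equating the coefficients of cos(2t) and sin(2t) gives A = -5/29, B = -25/58, so y_p = -25*sin(2*t)/58 - 5*cos(2*t)/29.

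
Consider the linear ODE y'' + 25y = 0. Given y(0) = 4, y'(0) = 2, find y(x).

y = 4*cos(5*x) + 2*sin(5*x)/5

Characteristic equation r² + 25 = 0 has discriminant (0)² - 4·(25) = -100 < 0, so r = ± 5i.
Hence y_h = C1*cos(5*x) + C2*sin(5*x).
Apply the initial conditions: y(0) = C1 = 4 and y'(0) = 5*C2 = 2. Solving gives C1 = 4, C2 = 2/5.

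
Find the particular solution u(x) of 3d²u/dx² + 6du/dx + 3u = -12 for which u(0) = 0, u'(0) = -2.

u = -4 + 4*exp(-x) + 2*x*exp(-x)

Divide through by 3: u'' + 2u' + u = -4.
Characteristic equation r² + 2r + 1 = 0 has discriminant (2)² - 4·(1) = 0, so r = -1 is a repeated root.
Hence u_h = (C1 + C2*x)*exp(-x).
For the particular solution try u_p = A0. Substituting and matching coefficients of each power of x gives A0 = -4, so u_p = -4.
General solution: u = -4 + C1*exp(-x) + C2*x*exp(-x).
Apply the initial conditions: u(0) = -4 + C1 = 0 and u'(0) = C2 - C1 = -2. Solving gives C1 = 4, C2 = 2.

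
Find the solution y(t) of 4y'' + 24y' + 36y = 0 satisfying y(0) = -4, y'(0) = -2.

Divide through by 4: y'' + 6y' + 9y = 0.
Characteristic equation r² + 6r + 9 = 0 has discriminant (6)² - 4·(9) = 0, so r = -3 is a repeated root.
Hence y_h = (C1 + C2*t)*exp(-3*t).
Apply the initial conditions: y(0) = C1 = -4 and y'(0) = C2 - 3*C1 = -2. Solving gives C1 = -4, C2 = -14.

y = -4*exp(-3*t) - 14*t*exp(-3*t)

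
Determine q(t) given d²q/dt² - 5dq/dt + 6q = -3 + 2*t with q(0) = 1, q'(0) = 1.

q = -2/9 + 3*exp(2*t) - 16*exp(3*t)/9 + t/3

Characteristic equation r² - 5r + 6 = 0 factors as (r - 2)(r - 3) = 0, so r = 2, 3.
Hence q_h = C1*exp(2*t) + C2*exp(3*t).
For the particular solution try q_p = A0 + A1*t. Substituting and matching coefficients of each power of t gives A0 = -2/9, A1 = 1/3, so q_p = -2/9 + t/3.
General solution: q = -2/9 + t/3 + C1*exp(2*t) + C2*exp(3*t).
Apply the initial conditions: q(0) = -2/9 + C1 + C2 = 1 and q'(0) = 1/3 + 2*C1 + 3*C2 = 1. Solving gives C1 = 3, C2 = -16/9.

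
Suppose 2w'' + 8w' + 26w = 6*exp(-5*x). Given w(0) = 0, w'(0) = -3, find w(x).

w = exp(-5*x)/6 - 5*exp(-2*x)*sin(3*x)/6 - cos(3*x)*exp(-2*x)/6

Divide through by 2: w'' + 4w' + 13w = 3*exp(-5*x).
Characteristic equation r² + 4r + 13 = 0 has discriminant (4)² - 4·(13) = -36 < 0, so r = -2 ± 3i.
Hence w_h = C1*cos(3*x)*exp(-2*x) + C2*exp(-2*x)*sin(3*x).
Try w_p = A*exp(-5*x). Substituting into the equation and dividing by exp(-5*x) gives A = 1/6, so w_p = exp(-5*x)/6.
General solution: w = exp(-5*x)/6 + C1*cos(3*x)*exp(-2*x) + C2*exp(-2*x)*sin(3*x).
Apply the initial conditions: w(0) = 1/6 + C1 = 0 and w'(0) = -5/6 - 2*C1 + 3*C2 = -3. Solving gives C1 = -1/6, C2 = -5/6.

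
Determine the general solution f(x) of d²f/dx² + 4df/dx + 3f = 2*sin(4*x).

Characteristic equation r² + 4r + 3 = 0 factors as (r + 1)(r + 3) = 0, so r = -1, -3.
Hence f_h = C1*exp(-x) + C2*exp(-3*x).
Try f_p = A*cos(4*x) + B*sin(4*x). Substituting and equating the coefficients of cos(4x) and sin(4x) gives A = -32/425, B = -26/425, so f_p = -32*cos(4*x)/425 - 26*sin(4*x)/425.

f = -32*cos(4*x)/425 - 26*sin(4*x)/425 + C1*exp(-x) + C2*exp(-3*x)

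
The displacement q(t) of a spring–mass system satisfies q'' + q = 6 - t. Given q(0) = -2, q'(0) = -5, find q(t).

q = 6 - t - 8*cos(t) - 4*sin(t)

Characteristic equation r² + 1 = 0 has discriminant (0)² - 4·(1) = -4 < 0, so r = ± i.
Hence q_h = C1*cos(t) + C2*sin(t).
For the particular solution try q_p = A0 + A1*t. Substituting and matching coefficients of each power of t gives A0 = 6, A1 = -1, so q_p = 6 - t.
General solution: q = 6 - t + C1*cos(t) + C2*sin(t).
Apply the initial conditions: q(0) = 6 + C1 = -2 and q'(0) = -1 + C2 = -5. Solving gives C1 = -8, C2 = -4.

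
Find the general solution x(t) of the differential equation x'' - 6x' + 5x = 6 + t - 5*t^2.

x = -26/25 - t**2 - 11*t/5 + C1*exp(t) + C2*exp(5*t)

Characteristic equation r² - 6r + 5 = 0 factors as (r - 1)(r - 5) = 0, so r = 1, 5.
Hence x_h = C1*exp(t) + C2*exp(5*t).
For the particular solution try x_p = A0 + A1*t + A2*t^2. Substituting and matching coefficients of each power of t gives A0 = -26/25, A1 = -11/5, A2 = -1, so x_p = -26/25 - t^2 - 11*t/5.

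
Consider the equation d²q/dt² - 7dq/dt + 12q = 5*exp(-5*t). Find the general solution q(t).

Characteristic equation r² - 7r + 12 = 0 factors as (r - 4)(r - 3) = 0, so r = 4, 3.
Hence q_h = C1*exp(4*t) + C2*exp(3*t).
Try q_p = A*exp(-5*t). Substituting into the equation and dividing by exp(-5*t) gives A = 5/72, so q_p = 5*exp(-5*t)/72.

q = 5*exp(-5*t)/72 + C1*exp(4*t) + C2*exp(3*t)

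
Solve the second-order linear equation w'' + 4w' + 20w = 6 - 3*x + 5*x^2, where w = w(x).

w = 13/40 - x/4 + x**2/4 + C1*cos(4*x)*exp(-2*x) + C2*exp(-2*x)*sin(4*x)

Characteristic equation r² + 4r + 20 = 0 has discriminant (4)² - 4·(20) = -64 < 0, so r = -2 ± 4i.
Hence w_h = C1*cos(4*x)*exp(-2*x) + C2*exp(-2*x)*sin(4*x).
For the particular solution try w_p = A0 + A1*x + A2*x^2. Substituting and matching coefficients of each power of x gives A0 = 13/40, A1 = -1/4, A2 = 1/4, so w_p = 13/40 - x/4 + x^2/4.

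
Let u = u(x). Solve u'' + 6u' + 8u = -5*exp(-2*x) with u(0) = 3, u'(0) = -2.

Characteristic equation r² + 6r + 8 = 0 factors as (r + 4)(r + 2) = 0, so r = -4, -2.
Hence u_h = C1*exp(-4*x) + C2*exp(-2*x).
Since exp(-2*x) solves the homogeneous equation (r = -2 is a root of multiplicity 1), multiply the trial by x. Try u_p = A*x*exp(-2*x). Substituting into the equation and dividing by exp(-2*x) gives A = -5/2, so u_p = -5*x*exp(-2*x)/2.
General solution: u = C1*exp(-4*x) + C2*exp(-2*x) - 5*x*exp(-2*x)/2.
Apply the initial conditions: u(0) = C1 + C2 = 3 and u'(0) = -5/2 - 4*C1 - 2*C2 = -2. Solving gives C1 = -13/4, C2 = 25/4.

u = -13*exp(-4*x)/4 + 25*exp(-2*x)/4 - 5*x*exp(-2*x)/2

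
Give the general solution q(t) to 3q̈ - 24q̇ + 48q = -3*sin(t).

Divide through by 3: q'' - 8q' + 16q = -sin(t).
Characteristic equation r² - 8r + 16 = 0 has discriminant (-8)² - 4·(16) = 0, so r = 4 is a repeated root.
Hence q_h = (C1 + C2*t)*exp(4*t).
Try q_p = A*cos(t) + B*sin(t). Substituting and equating the coefficients of cos(t) and sin(t) gives A = -8/289, B = -15/289, so q_p = -15*sin(t)/289 - 8*cos(t)/289.

q = -15*sin(t)/289 - 8*cos(t)/289 + C1*exp(4*t) + C2*t*exp(4*t)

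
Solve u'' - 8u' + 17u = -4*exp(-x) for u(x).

Characteristic equation r² - 8r + 17 = 0 has discriminant (-8)² - 4·(17) = -4 < 0, so r = 4 ± i.
Hence u_h = C1*cos(x)*exp(4*x) + C2*exp(4*x)*sin(x).
Try u_p = A*exp(-x). Substituting into the equation and dividing by exp(-x) gives A = -2/13, so u_p = -2*exp(-x)/13.

u = -2*exp(-x)/13 + C1*cos(x)*exp(4*x) + C2*exp(4*x)*sin(x)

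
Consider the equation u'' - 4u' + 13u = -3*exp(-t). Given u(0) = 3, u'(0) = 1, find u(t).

Characteristic equation r² - 4r + 13 = 0 has discriminant (-4)² - 4·(13) = -36 < 0, so r = 2 ± 3i.
Hence u_h = C1*cos(3*t)*exp(2*t) + C2*exp(2*t)*sin(3*t).
Try u_p = A*exp(-t). Substituting into the equation and dividing by exp(-t) gives A = -1/6, so u_p = -exp(-t)/6.
General solution: u = -exp(-t)/6 + C1*cos(3*t)*exp(2*t) + C2*exp(2*t)*sin(3*t).
Apply the initial conditions: u(0) = -1/6 + C1 = 3 and u'(0) = 1/6 + 2*C1 + 3*C2 = 1. Solving gives C1 = 19/6, C2 = -11/6.

u = -exp(-t)/6 - 11*exp(2*t)*sin(3*t)/6 + 19*cos(3*t)*exp(2*t)/6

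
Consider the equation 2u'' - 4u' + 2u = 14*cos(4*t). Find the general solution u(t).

u = -105*cos(4*t)/289 - 56*sin(4*t)/289 + C1*exp(t) + C2*t*exp(t)

Divide through by 2: u'' - 2u' + u = 7*cos(4*t).
Characteristic equation r² - 2r + 1 = 0 has discriminant (-2)² - 4·(1) = 0, so r = 1 is a repeated root.
Hence u_h = (C1 + C2*t)*exp(t).
Try u_p = A*cos(4*t) + B*sin(4*t). Substituting and equating the coefficients of cos(4t) and sin(4t) gives A = -105/289, B = -56/289, so u_p = -105*cos(4*t)/289 - 56*sin(4*t)/289.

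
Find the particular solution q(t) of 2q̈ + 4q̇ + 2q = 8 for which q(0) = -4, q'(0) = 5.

Divide through by 2: q'' + 2q' + q = 4.
Characteristic equation r² + 2r + 1 = 0 has discriminant (2)² - 4·(1) = 0, so r = -1 is a repeated root.
Hence q_h = (C1 + C2*t)*exp(-t).
For the particular solution try q_p = A0. Substituting and matching coefficients of each power of t gives A0 = 4, so q_p = 4.
General solution: q = 4 + C1*exp(-t) + C2*t*exp(-t).
Apply the initial conditions: q(0) = 4 + C1 = -4 and q'(0) = C2 - C1 = 5. Solving gives C1 = -8, C2 = -3.

q = 4 - 8*exp(-t) - 3*t*exp(-t)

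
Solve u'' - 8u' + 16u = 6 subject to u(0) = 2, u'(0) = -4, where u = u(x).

Characteristic equation r² - 8r + 16 = 0 has discriminant (-8)² - 4·(16) = 0, so r = 4 is a repeated root.
Hence u_h = (C1 + C2*x)*exp(4*x).
For the particular solution try u_p = A0. Substituting and matching coefficients of each power of x gives A0 = 3/8, so u_p = 3/8.
General solution: u = 3/8 + C1*exp(4*x) + C2*x*exp(4*x).
Apply the initial conditions: u(0) = 3/8 + C1 = 2 and u'(0) = C2 + 4*C1 = -4. Solving gives C1 = 13/8, C2 = -21/2.

u = 3/8 + 13*exp(4*x)/8 - 21*x*exp(4*x)/2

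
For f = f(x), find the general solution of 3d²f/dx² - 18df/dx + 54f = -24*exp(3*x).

Divide through by 3: f'' - 6f' + 18f = -8*exp(3*x).
Characteristic equation r² - 6r + 18 = 0 has discriminant (-6)² - 4·(18) = -36 < 0, so r = 3 ± 3i.
Hence f_h = C1*cos(3*x)*exp(3*x) + C2*exp(3*x)*sin(3*x).
Try f_p = A*exp(3*x). Substituting into the equation and dividing by exp(3*x) gives A = -8/9, so f_p = -8*exp(3*x)/9.

f = -8*exp(3*x)/9 + C1*cos(3*x)*exp(3*x) + C2*exp(3*x)*sin(3*x)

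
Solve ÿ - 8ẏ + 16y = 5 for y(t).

Characteristic equation r² - 8r + 16 = 0 has discriminant (-8)² - 4·(16) = 0, so r = 4 is a repeated root.
Hence y_h = (C1 + C2*t)*exp(4*t).
For the particular solution try y_p = A0. Substituting and matching coefficients of each power of t gives A0 = 5/16, so y_p = 5/16.

y = 5/16 + C1*exp(4*t) + C2*t*exp(4*t)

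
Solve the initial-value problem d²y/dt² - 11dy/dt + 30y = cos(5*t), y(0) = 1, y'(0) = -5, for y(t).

y = -604*exp(6*t)/61 - 11*sin(5*t)/610 + cos(5*t)/610 + 109*exp(5*t)/10

Characteristic equation r² - 11r + 30 = 0 factors as (r - 6)(r - 5) = 0, so r = 6, 5.
Hence y_h = C1*exp(6*t) + C2*exp(5*t).
Try y_p = A*cos(5*t) + B*sin(5*t). Substituting and equating the coefficients of cos(5t) and sin(5t) gives A = 1/610, B = -11/610, so y_p = -11*sin(5*t)/610 + cos(5*t)/610.
General solution: y = -11*sin(5*t)/610 + cos(5*t)/610 + C1*exp(6*t) + C2*exp(5*t).
Apply the initial conditions: y(0) = 1/610 + C1 + C2 = 1 and y'(0) = -11/122 + 5*C2 + 6*C1 = -5. Solving gives C1 = -604/61, C2 = 109/10.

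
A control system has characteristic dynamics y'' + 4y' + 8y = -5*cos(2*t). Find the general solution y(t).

Characteristic equation r² + 4r + 8 = 0 has discriminant (4)² - 4·(8) = -16 < 0, so r = -2 ± 2i.
Hence y_h = C1*cos(2*t)*exp(-2*t) + C2*exp(-2*t)*sin(2*t).
Try y_p = A*cos(2*t) + B*sin(2*t). Substituting and equating the coefficients of cos(2t) and sin(2t) gives A = -1/4, B = -1/2, so y_p = -sin(2*t)/2 - cos(2*t)/4.

y = -sin(2*t)/2 - cos(2*t)/4 + C1*cos(2*t)*exp(-2*t) + C2*exp(-2*t)*sin(2*t)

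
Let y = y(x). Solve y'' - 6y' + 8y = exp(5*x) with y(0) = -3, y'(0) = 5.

y = 5*exp(4*x) - 25*exp(2*x)/3 + exp(5*x)/3

Characteristic equation r² - 6r + 8 = 0 factors as (r - 2)(r - 4) = 0, so r = 2, 4.
Hence y_h = C1*exp(2*x) + C2*exp(4*x).
Try y_p = A*exp(5*x). Substituting into the equation and dividing by exp(5*x) gives A = 1/3, so y_p = exp(5*x)/3.
General solution: y = exp(5*x)/3 + C1*exp(2*x) + C2*exp(4*x).
Apply the initial conditions: y(0) = 1/3 + C1 + C2 = -3 and y'(0) = 5/3 + 2*C1 + 4*C2 = 5. Solving gives C1 = -25/3, C2 = 5.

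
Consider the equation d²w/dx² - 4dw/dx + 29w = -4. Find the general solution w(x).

Characteristic equation r² - 4r + 29 = 0 has discriminant (-4)² - 4·(29) = -100 < 0, so r = 2 ± 5i.
Hence w_h = C1*cos(5*x)*exp(2*x) + C2*exp(2*x)*sin(5*x).
For the particular solution try w_p = A0. Substituting and matching coefficients of each power of x gives A0 = -4/29, so w_p = -4/29.

w = -4/29 + C1*cos(5*x)*exp(2*x) + C2*exp(2*x)*sin(5*x)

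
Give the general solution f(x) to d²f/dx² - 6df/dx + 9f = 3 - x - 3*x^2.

Characteristic equation r² - 6r + 9 = 0 has discriminant (-6)² - 4·(9) = 0, so r = 3 is a repeated root.
Hence f_h = (C1 + C2*x)*exp(3*x).
For the particular solution try f_p = A0 + A1*x + A2*x^2. Substituting and matching coefficients of each power of x gives A0 = 1/27, A1 = -5/9, A2 = -1/3, so f_p = 1/27 - 5*x/9 - x^2/3.

f = 1/27 - 5*x/9 - x**2/3 + C1*exp(3*x) + C2*x*exp(3*x)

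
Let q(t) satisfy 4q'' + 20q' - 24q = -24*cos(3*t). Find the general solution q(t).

Divide through by 4: q'' + 5q' - 6q = -6*cos(3*t).
Characteristic equation r² + 5r - 6 = 0 factors as (r - 1)(r + 6) = 0, so r = 1, -6.
Hence q_h = C1*exp(t) + C2*exp(-6*t).
Try q_p = A*cos(3*t) + B*sin(3*t). Substituting and equating the coefficients of cos(3t) and sin(3t) gives A = 1/5, B = -1/5, so q_p = -sin(3*t)/5 + cos(3*t)/5.

q = -sin(3*t)/5 + cos(3*t)/5 + C1*exp(t) + C2*exp(-6*t)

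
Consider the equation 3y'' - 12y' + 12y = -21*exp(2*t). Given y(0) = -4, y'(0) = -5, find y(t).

y = -4*exp(2*t) + 3*t*exp(2*t) - 7*t**2*exp(2*t)/2

Divide through by 3: y'' - 4y' + 4y = -7*exp(2*t).
Characteristic equation r² - 4r + 4 = 0 has discriminant (-4)² - 4·(4) = 0, so r = 2 is a repeated root.
Hence y_h = (C1 + C2*t)*exp(2*t).
Since exp(2*t) solves the homogeneous equation (r = 2 is a root of multiplicity 2), multiply the trial by t^2. Try y_p = A*t^2*exp(2*t). Substituting into the equation and dividing by exp(2*t) gives A = -7/2, so y_p = -7*t^2*exp(2*t)/2.
General solution: y = C1*exp(2*t) - 7*t^2*exp(2*t)/2 + C2*t*exp(2*t).
Apply the initial conditions: y(0) = C1 = -4 and y'(0) = C2 + 2*C1 = -5. Solving gives C1 = -4, C2 = 3.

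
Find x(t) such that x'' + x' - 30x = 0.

Characteristic equation r² + r - 30 = 0 factors as (r + 6)(r - 5) = 0, so r = -6, 5.
Hence x_h = C1*exp(-6*t) + C2*exp(5*t).

x = C1*exp(-6*t) + C2*exp(5*t)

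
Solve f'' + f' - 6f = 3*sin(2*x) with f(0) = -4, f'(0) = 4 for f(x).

Characteristic equation r² + r - 6 = 0 factors as (r + 3)(r - 2) = 0, so r = -3, 2.
Hence f_h = C1*exp(-3*x) + C2*exp(2*x).
Try f_p = A*cos(2*x) + B*sin(2*x). Substituting and equating the coefficients of cos(2x) and sin(2x) gives A = -3/52, B = -15/52, so f_p = -15*sin(2*x)/52 - 3*cos(2*x)/52.
General solution: f = -15*sin(2*x)/52 - 3*cos(2*x)/52 + C1*exp(-3*x) + C2*exp(2*x).
Apply the initial conditions: f(0) = -3/52 + C1 + C2 = -4 and f'(0) = -15/26 - 3*C1 + 2*C2 = 4. Solving gives C1 = -162/65, C2 = -29/20.

f = -162*exp(-3*x)/65 - 29*exp(2*x)/20 - 15*sin(2*x)/52 - 3*cos(2*x)/52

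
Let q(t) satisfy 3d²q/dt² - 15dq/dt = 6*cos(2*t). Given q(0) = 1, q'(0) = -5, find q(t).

Divide through by 3: q'' - 5q' = 2*cos(2*t).
Characteristic equation r² - 5r = 0 factors as (r - 5)r = 0, so r = 5, 0.
Hence q_h = C1*exp(5*t) + C2.
Try q_p = A*cos(2*t) + B*sin(2*t). Substituting and equating the coefficients of cos(2t) and sin(2t) gives A = -2/29, B = -5/29, so q_p = -5*sin(2*t)/29 - 2*cos(2*t)/29.
General solution: q = C2 - 5*sin(2*t)/29 - 2*cos(2*t)/29 + C1*exp(5*t).
Apply the initial conditions: q(0) = -2/29 + C1 + C2 = 1 and q'(0) = -10/29 + 5*C1 = -5. Solving gives C1 = -27/29, C2 = 2.

q = 2 - 27*exp(5*t)/29 - 5*sin(2*t)/29 - 2*cos(2*t)/29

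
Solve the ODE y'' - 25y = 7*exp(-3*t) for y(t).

Characteristic equation r² - 25 = 0 factors as (r + 5)(r - 5) = 0, so r = -5, 5.
Hence y_h = C1*exp(-5*t) + C2*exp(5*t).
Try y_p = A*exp(-3*t). Substituting into the equation and dividing by exp(-3*t) gives A = -7/16, so y_p = -7*exp(-3*t)/16.

y = -7*exp(-3*t)/16 + C1*exp(-5*t) + C2*exp(5*t)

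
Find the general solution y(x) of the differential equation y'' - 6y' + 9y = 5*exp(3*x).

Characteristic equation r² - 6r + 9 = 0 has discriminant (-6)² - 4·(9) = 0, so r = 3 is a repeated root.
Hence y_h = (C1 + C2*x)*exp(3*x).
Since exp(3*x) solves the homogeneous equation (r = 3 is a root of multiplicity 2), multiply the trial by x^2. Try y_p = A*x^2*exp(3*x). Substituting into the equation and dividing by exp(3*x) gives A = 5/2, so y_p = 5*x^2*exp(3*x)/2.

y = C1*exp(3*x) + 5*x**2*exp(3*x)/2 + C2*x*exp(3*x)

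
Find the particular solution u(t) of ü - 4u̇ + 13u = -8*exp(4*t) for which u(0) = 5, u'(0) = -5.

Characteristic equation r² - 4r + 13 = 0 has discriminant (-4)² - 4·(13) = -36 < 0, so r = 2 ± 3i.
Hence u_h = C1*cos(3*t)*exp(2*t) + C2*exp(2*t)*sin(3*t).
Try u_p = A*exp(4*t). Substituting into the equation and dividing by exp(4*t) gives A = -8/13, so u_p = -8*exp(4*t)/13.
General solution: u = -8*exp(4*t)/13 + C1*cos(3*t)*exp(2*t) + C2*exp(2*t)*sin(3*t).
Apply the initial conditions: u(0) = -8/13 + C1 = 5 and u'(0) = -32/13 + 2*C1 + 3*C2 = -5. Solving gives C1 = 73/13, C2 = -179/39.

u = -8*exp(4*t)/13 - 179*exp(2*t)*sin(3*t)/39 + 73*cos(3*t)*exp(2*t)/13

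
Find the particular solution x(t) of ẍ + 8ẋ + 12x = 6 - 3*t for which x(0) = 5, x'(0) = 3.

x = 2/3 - 143*exp(-6*t)/48 - t/4 + 117*exp(-2*t)/16

Characteristic equation r² + 8r + 12 = 0 factors as (r + 2)(r + 6) = 0, so r = -2, -6.
Hence x_h = C1*exp(-2*t) + C2*exp(-6*t).
For the particular solution try x_p = A0 + A1*t. Substituting and matching coefficients of each power of t gives A0 = 2/3, A1 = -1/4, so x_p = 2/3 - t/4.
General solution: x = 2/3 - t/4 + C1*exp(-2*t) + C2*exp(-6*t).
Apply the initial conditions: x(0) = 2/3 + C1 + C2 = 5 and x'(0) = -1/4 - 6*C2 - 2*C1 = 3. Solving gives C1 = 117/16, C2 = -143/48.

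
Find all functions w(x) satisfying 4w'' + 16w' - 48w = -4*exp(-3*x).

w = exp(-3*x)/15 + C1*exp(-6*x) + C2*exp(2*x)

Divide through by 4: w'' + 4w' - 12w = -exp(-3*x).
Characteristic equation r² + 4r - 12 = 0 factors as (r + 6)(r - 2) = 0, so r = -6, 2.
Hence w_h = C1*exp(-6*x) + C2*exp(2*x).
Try w_p = A*exp(-3*x). Substituting into the equation and dividing by exp(-3*x) gives A = 1/15, so w_p = exp(-3*x)/15.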